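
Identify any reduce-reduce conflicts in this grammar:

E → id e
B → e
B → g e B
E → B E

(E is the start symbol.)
Augment with E' → E and build the canonical LR(0) collection (I0 = CLOSURE({[E' → . E]}), then GOTO on every symbol after a dot until no new states appear). It has 10 states:
  I0: { [B → . e], [B → . g e B], [E → . B E], [E → . id e], [E' → . E] }  — shift
  I1: { [B → . e], [B → . g e B], [E → . B E], [E → . id e], [E → B . E] }  — shift
  I2: { [E' → E .] }  — accept
  I3: { [B → e .] }  — reduce
  I4: { [B → g . e B] }  — shift
  I5: { [E → id . e] }  — shift
  I6: { [E → id e .] }  — reduce
  I7: { [B → . e], [B → . g e B], [B → g e . B] }  — shift
  I8: { [B → g e B .] }  — reduce
  I9: { [E → B E .] }  — reduce

No state contains more than one complete item.

Answer: No reduce-reduce conflicts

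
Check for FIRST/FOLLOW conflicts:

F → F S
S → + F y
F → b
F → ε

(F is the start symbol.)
Yes. F → F S with FOLLOW(F) on { '+' }

A FIRST/FOLLOW conflict occurs when a non-terminal N has a nullable alternative N → β (β ⇒* ε) and another alternative N → α with FIRST(α) ∩ FOLLOW(N) ≠ ∅: on such a lookahead the parser cannot decide between expanding α and letting N vanish via β.

Nullable non-terminals: F.
FIRST sets used below: FIRST(F) = { '+', 'b', ε }, FIRST(S) = { '+' }

F: nullable alternative(s) F → ε; FOLLOW(F) = { $, '+', 'y' }
  F → F S: FIRST \ {ε} = { '+', 'b' } — overlaps FOLLOW(F) on { '+' }: CONFLICT
  F → b: FIRST \ {ε} = { 'b' } — disjoint from FOLLOW(F)
  F → ε: FIRST \ {ε} = { } — this is the only nullable alternative, skip

S has no nullable alternative, so no FIRST/FOLLOW check is needed there.

So the grammar has 1 FIRST/FOLLOW conflict (marked CONFLICT above).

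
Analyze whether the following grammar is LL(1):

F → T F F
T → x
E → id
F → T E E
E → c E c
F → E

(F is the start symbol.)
A grammar is LL(1) if for each non-terminal N with multiple productions, the predict sets of those productions are pairwise disjoint, where PREDICT(N → α) = (FIRST(α) \ {ε}) ∪ (FOLLOW(N) if α ⇒* ε).

Relevant sets:
  FIRST(T) = { 'x' }
  FIRST(E) = { 'c', 'id' }

For F:
  PREDICT(F → T F F) = { 'x' }
  PREDICT(F → T E E) = { 'x' }
  PREDICT(F → E) = { 'c', 'id' }
For E:
  PREDICT(E → id) = { 'id' }
  PREDICT(E → c E c) = { 'c' }
T has a single production, so nothing to check there.

Conflict found: Predict set conflict for F: { 'x' }
The grammar is NOT LL(1).

Answer: No. Predict set conflict for F: { 'x' }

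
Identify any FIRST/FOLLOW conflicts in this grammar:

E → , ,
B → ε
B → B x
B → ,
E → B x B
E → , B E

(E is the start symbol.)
Yes. B → B x with FOLLOW(B) on { ',', 'x' }; B → ',' with FOLLOW(B) on { ',' }

Nullable non-terminals: B.
FIRST sets used below: FIRST(B) = { ',', 'x', ε }

B: nullable alternative(s) B → ε; FOLLOW(B) = { $, ',', 'x' }
  B → ε: FIRST \ {ε} = { } — this is the only nullable alternative, skip
  B → B x: FIRST \ {ε} = { ',', 'x' } — overlaps FOLLOW(B) on { ',', 'x' }: CONFLICT
  B → ,: FIRST \ {ε} = { ',' } — overlaps FOLLOW(B) on { ',' }: CONFLICT

E has no nullable alternative, so no FIRST/FOLLOW check is needed there.

So the grammar has 2 FIRST/FOLLOW conflicts (marked CONFLICT above).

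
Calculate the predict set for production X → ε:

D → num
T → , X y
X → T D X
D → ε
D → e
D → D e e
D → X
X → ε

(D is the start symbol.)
PREDICT(X → ε) = (FIRST(RHS) \ {ε}) ∪ (FOLLOW(X) if ε ∈ FIRST(RHS), i.e. RHS ⇒* ε)
The right-hand side is ε (FIRST(ε) = { ε }), so the predict set is FOLLOW(X) = { $, ',', 'e', 'y' }
PREDICT(X → ε) = { $, ',', 'e', 'y' }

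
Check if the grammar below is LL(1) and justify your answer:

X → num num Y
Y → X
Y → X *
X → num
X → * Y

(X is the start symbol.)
Relevant sets:
  FIRST(X) = { '*', 'num' }

For X:
  PREDICT(X → num num Y) = { 'num' }
  PREDICT(X → num) = { 'num' }
  PREDICT(X → '*' Y) = { '*' }
For Y:
  PREDICT(Y → X) = { '*', 'num' }
  PREDICT(Y → X '*') = { '*', 'num' }

Conflict found: Predict set conflict for X: { 'num' }
The grammar is NOT LL(1).

Answer: No. Predict set conflict for X: { 'num' }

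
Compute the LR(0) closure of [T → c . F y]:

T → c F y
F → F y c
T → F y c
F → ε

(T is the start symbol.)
To compute CLOSURE, for each item [A → α.Bβ] where B is a non-terminal, add [B → .γ] for all productions B → γ; repeat for the newly added items until nothing changes.

Start with: [T → c . F y]
  [T → c . F y] has the dot before F: add [F → . F y c], [F → .]
No further items can be added.

CLOSURE = { [F → . F y c], [F → .], [T → c . F y] }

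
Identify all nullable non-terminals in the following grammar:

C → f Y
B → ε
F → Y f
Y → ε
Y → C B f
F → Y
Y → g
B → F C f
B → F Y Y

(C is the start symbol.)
{ 'B', 'F', 'Y' }

A non-terminal is nullable if it can derive ε (the empty string): either it has an ε-production, or it has a production whose right-hand side consists entirely of nullable non-terminals.

ε-productions: B → ε, Y → ε
So B, Y are immediately nullable.
F → Y: every symbol on the right is nullable, so F is nullable too.
No further non-terminal can be added: every production for the remaining non-terminals contains a terminal or a non-nullable non-terminal.
Nullable = { 'B', 'F', 'Y' }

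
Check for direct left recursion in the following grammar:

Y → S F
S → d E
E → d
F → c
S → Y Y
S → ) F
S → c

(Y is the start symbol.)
No direct left recursion

Direct left recursion occurs when N → N α for some non-terminal N (the right-hand side begins with the left-hand side itself).

Y → S F: starts with S
S → d E: starts with d
E → d: starts with d
F → c: starts with c
S → Y Y: starts with Y
S → ) F: starts with ')'
S → c: starts with c

No direct left recursion found.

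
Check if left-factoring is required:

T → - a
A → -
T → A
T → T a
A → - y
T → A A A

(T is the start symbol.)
Left-factoring is needed when two productions for the same non-terminal
share a common prefix on the right-hand side.

Productions for T:
  T → - a
  T → A
  T → T a
  T → A A A
Productions for A:
  A → -
  A → - y

Found common prefix 'A' in productions for T
Found common prefix '-' in productions for A

Answer: Yes, T has productions with common prefix 'A'; A has productions with common prefix '-'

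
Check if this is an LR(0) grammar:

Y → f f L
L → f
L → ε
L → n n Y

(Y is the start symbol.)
No. Shift-reduce conflict between [L → .] and [L → . f]

Augment with Y' → Y and build the canonical LR(0) collection (I0 = CLOSURE({[Y' → . Y]}), then GOTO on every symbol after a dot until no new states appear). It has 9 states:
  I0: { [Y → . f f L], [Y' → . Y] }  — shift
  I1: { [Y' → Y .] }  — accept
  I2: { [Y → f . f L] }  — shift
  I3: { [L → . f], [L → . n n Y], [L → .], [Y → f f . L] }  — shift, reduce
  I4: { [Y → f f L .] }  — reduce
  I5: { [L → f .] }  — reduce
  I6: { [L → n . n Y] }  — shift
  I7: { [L → n n . Y], [Y → . f f L] }  — shift
  I8: { [L → n n Y .] }  — reduce

Conflict in state I3:
  Shift-reduce conflict between [L → .] and [L → . f]
So the grammar is NOT LR(0).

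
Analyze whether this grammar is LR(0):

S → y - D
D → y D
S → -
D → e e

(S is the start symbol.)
Yes, the grammar is LR(0)

A grammar is LR(0) if no state in the canonical LR(0) collection has:
  - both a shift item (dot before a terminal) and a complete item (shift-reduce conflict), or
  - two or more complete items (reduce-reduce conflict; the accept item [S' → S .] counts as a complete item here).

Augment with S' → S and build the canonical LR(0) collection (I0 = CLOSURE({[S' → . S]}), then GOTO on every symbol after a dot until no new states appear). It has 10 states:
  I0: { [S → . -], [S → . y - D], [S' → . S] }  — shift
  I1: { [S → - .] }  — reduce
  I2: { [S' → S .] }  — accept
  I3: { [S → y . - D] }  — shift
  I4: { [D → . e e], [D → . y D], [S → y - . D] }  — shift
  I5: { [S → y - D .] }  — reduce
  I6: { [D → e . e] }  — shift
  I7: { [D → . e e], [D → . y D], [D → y . D] }  — shift
  I8: { [D → y D .] }  — reduce
  I9: { [D → e e .] }  — reduce

Every state is either a pure shift/goto state or contains exactly one complete item and nothing to shift — no conflicts. The grammar is LR(0).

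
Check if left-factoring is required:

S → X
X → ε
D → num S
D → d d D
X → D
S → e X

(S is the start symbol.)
No, left-factoring is not needed

Left-factoring is needed when two productions for the same non-terminal
share a common prefix on the right-hand side.

Productions for S:
  S → X
  S → e X
Productions for X:
  X → ε
  X → D
Productions for D:
  D → num S
  D → d d D

No common prefixes found.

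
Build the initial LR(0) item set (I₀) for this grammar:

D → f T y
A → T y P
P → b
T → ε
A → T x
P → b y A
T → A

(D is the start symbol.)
{ [D → . f T y], [D' → . D] }

First, augment the grammar with D' → D
I₀ = CLOSURE({ [D' → . D] }):
  [D' → . D] has the dot before D: add [D → . f T y]
No further items can be added.

I₀ = { [D → . f T y], [D' → . D] }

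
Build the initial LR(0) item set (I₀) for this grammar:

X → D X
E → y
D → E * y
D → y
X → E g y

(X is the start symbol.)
First, augment the grammar with X' → X
I₀ = CLOSURE({ [X' → . X] }):
  [X' → . X] has the dot before X: add [X → . D X], [X → . E g y]
  [X → . D X] has the dot before D: add [D → . E * y], [D → . y]
  [X → . E g y] has the dot before E: add [E → . y]
No further items can be added.

I₀ = { [D → . E * y], [D → . y], [E → . y], [X → . D X], [X → . E g y], [X' → . X] }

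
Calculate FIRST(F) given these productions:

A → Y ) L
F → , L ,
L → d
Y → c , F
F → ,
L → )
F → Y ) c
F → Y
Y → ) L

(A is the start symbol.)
{ ')', ',', 'c' }

To compute FIRST(F), examine every production with F on the left-hand side, reading each right-hand side left to right until a non-nullable symbol is reached.

FIRST sets of the other non-terminals involved (by the same procedure, iterated to a fixed point):
  FIRST(Y) = { ')', 'c' }

From F → , L ,:
  - ',' is a terminal: add ',' and stop
From F → ,:
  - ',' is a terminal: add ',' and stop
From F → Y ) c:
  - Y is a non-terminal: add FIRST(Y) \ {ε} = { ')', 'c' }
    Y is not nullable, so stop
From F → Y:
  - Y is a non-terminal: add FIRST(Y) \ {ε} = { ')', 'c' }
    Y is not nullable, so stop

Collecting: FIRST(F) = { ')', ',', 'c' }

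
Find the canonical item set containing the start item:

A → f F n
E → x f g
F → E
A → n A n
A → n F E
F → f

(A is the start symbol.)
First, augment the grammar with A' → A
I₀ = CLOSURE({ [A' → . A] }):
  [A' → . A] has the dot before A: add [A → . f F n], [A → . n A n], [A → . n F E]
No further items can be added.

I₀ = { [A → . f F n], [A → . n A n], [A → . n F E], [A' → . A] }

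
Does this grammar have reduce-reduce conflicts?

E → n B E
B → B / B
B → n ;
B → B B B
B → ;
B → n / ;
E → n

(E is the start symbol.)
Yes — I13: [B → ; .] vs [B → n ; .]

A reduce-reduce conflict occurs when an LR(0) state has two complete items [A → α .] and [B → β .] — both call for a reduction, and with no lookahead the parser cannot choose between them.

Augment with E' → E and build the canonical LR(0) collection (I0 = CLOSURE({[E' → . E]}), then GOTO on every symbol after a dot until no new states appear). It has 16 states:
  I0: { [E → . n B E], [E → . n], [E' → . E] }  — shift
  I1: { [E' → E .] }  — accept
  I2: { [B → . ;], [B → . B / B], [B → . B B B], [B → . n / ;], [B → . n ;], [E → n . B E], [E → n .] }  — shift, reduce
  I3: { [B → ; .] }  — reduce
  I4: { [B → . ;], [B → . B / B], [B → . B B B], [B → . n / ;], [B → . n ;], [B → B . / B], [B → B . B B], [E → . n B E], [E → . n], [E → n B . E] }  — shift
  I5: { [B → n . / ;], [B → n . ;] }  — shift
  I6: { [B → n / . ;] }  — shift
  I7: { [B → n ; .] }  — reduce
  I8: { [B → n / ; .] }  — reduce
  I9: { [B → . ;], [B → . B / B], [B → . B B B], [B → . n / ;], [B → . n ;], [B → B / . B] }  — shift
  I10: { [B → . ;], [B → . B / B], [B → . B B B], [B → . n / ;], [B → . n ;], [B → B . / B], [B → B . B B], [B → B B . B] }  — shift
  I11: { [E → n B E .] }  — reduce
  I12: { [B → . ;], [B → . B / B], [B → . B B B], [B → . n / ;], [B → . n ;], [B → n . / ;], [B → n . ;], [E → n . B E], [E → n .] }  — shift, reduce
  I13: { [B → ; .], [B → n ; .] }  — 2 reduces
  I14: { [B → . ;], [B → . B / B], [B → . B B B], [B → . n / ;], [B → . n ;], [B → B . / B], [B → B . B B], [B → B B . B], [B → B B B .] }  — shift, reduce
  I15: { [B → . ;], [B → . B / B], [B → . B B B], [B → . n / ;], [B → . n ;], [B → B . / B], [B → B . B B], [B → B / B .] }  — shift, reduce

I13 contains complete items [B → ; .], [B → n ; .] — reduce-reduce conflict.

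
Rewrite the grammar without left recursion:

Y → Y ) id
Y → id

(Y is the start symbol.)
Y is directly left-recursive. The standard transformation for
  A → A α₁ | ... | A α_m | β₁ | ... | β_n
is
  A  → β₁ A' | ... | β_n A'
  A' → α₁ A' | ... | α_m A' | ε

Y → id becomes Y → id Y'
Y → Y ) id becomes Y' → ) id Y'
Add Y' → ε

Resulting grammar:
Y → id Y'
Y' → ) id Y'
Y' → ε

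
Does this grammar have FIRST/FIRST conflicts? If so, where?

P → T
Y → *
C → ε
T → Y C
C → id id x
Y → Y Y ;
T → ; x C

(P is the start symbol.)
FIRST sets of the non-terminals at (or reachable through a nullable prefix from) the front of some alternative:
  FIRST(Y) = { '*' }

Productions for Y:
  Y → *: FIRST = { '*' }
  Y → Y Y ;: FIRST = { '*' }
Productions for C:
  C → ε: FIRST = { ε }
  C → id id x: FIRST = { 'id' }
Productions for T:
  T → Y C: FIRST = { '*' }
  T → ; x C: FIRST = { ';' }
P has only one production, so no FIRST/FIRST conflict is possible there.

Conflict for Y: Y → * and Y → Y Y ;
  Overlap: { '*' }

Answer: Yes. Y → '*' / Y → Y Y ';' on { '*' }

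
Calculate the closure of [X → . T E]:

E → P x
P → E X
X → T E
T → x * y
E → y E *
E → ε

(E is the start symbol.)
{ [T → . x * y], [X → . T E] }

Start with: [X → . T E]
  [X → . T E] has the dot before T: add [T → . x * y]
No further items can be added.

CLOSURE = { [T → . x * y], [X → . T E] }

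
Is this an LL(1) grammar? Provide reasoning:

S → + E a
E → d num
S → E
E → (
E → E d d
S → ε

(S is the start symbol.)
Relevant sets:
  FIRST(E) = { '(', 'd' }
  FOLLOW(S) = { $ }

For S:
  PREDICT(S → '+' E a) = { '+' }
  PREDICT(S → E) = { '(', 'd' }
  PREDICT(S → ε) = { $ }
For E:
  PREDICT(E → d num) = { 'd' }
  PREDICT(E → '(') = { '(' }
  PREDICT(E → E d d) = { '(', 'd' }

Conflict found: Predict set conflict for E: { 'd' }
The grammar is NOT LL(1).

Answer: No. Predict set conflict for E: { 'd' }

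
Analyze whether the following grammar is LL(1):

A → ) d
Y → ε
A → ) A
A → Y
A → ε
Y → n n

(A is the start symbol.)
No. Predict set conflict for A: { ')' }

A grammar is LL(1) if for each non-terminal N with multiple productions, the predict sets of those productions are pairwise disjoint, where PREDICT(N → α) = (FIRST(α) \ {ε}) ∪ (FOLLOW(N) if α ⇒* ε).

Relevant sets:
  FIRST(Y) = { 'n', ε }
  FOLLOW(A) = { $ }
  FOLLOW(Y) = { $ }

For A:
  PREDICT(A → ')' d) = { ')' }
  PREDICT(A → ')' A) = { ')' }
  PREDICT(A → Y) = { $, 'n' }
  PREDICT(A → ε) = { $ }
For Y:
  PREDICT(Y → ε) = { $ }
  PREDICT(Y → n n) = { 'n' }

Conflict found: Predict set conflict for A: { ')' }
The grammar is NOT LL(1).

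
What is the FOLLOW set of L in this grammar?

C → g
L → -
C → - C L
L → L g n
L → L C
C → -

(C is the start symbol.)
In C → - C L: L is at the end, add FOLLOW(C)
In L → L g n: L is followed by g n, add FIRST(g n) \ {ε} = { 'g' }
In L → L C: L is followed by C, add FIRST(C) \ {ε} = { '-', 'g' }

The FOLLOW sets referred to above (computed the same way, to a fixed point):
  FOLLOW(C) = { $, '-', 'g' }

Taking the union: FOLLOW(L) = { $, '-', 'g' }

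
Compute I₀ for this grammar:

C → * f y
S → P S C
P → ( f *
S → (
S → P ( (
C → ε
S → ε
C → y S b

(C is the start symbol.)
First, augment the grammar with C' → C
I₀ = CLOSURE({ [C' → . C] }):
  [C' → . C] has the dot before C: add [C → . * f y], [C → .], [C → . y S b]
No further items can be added.

I₀ = { [C → . * f y], [C → . y S b], [C → .], [C' → . C] }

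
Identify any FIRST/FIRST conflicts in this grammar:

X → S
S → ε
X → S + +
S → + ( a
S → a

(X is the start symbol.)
Yes. X → S / X → S '+' '+' on { '+', 'a' }

A FIRST/FIRST conflict occurs when two productions N → α and N → β for the same non-terminal have FIRST(α) ∩ FIRST(β) ≠ ∅ (with ε ∈ FIRST of a nullable right-hand side, so two nullable alternatives also conflict).

FIRST sets of the non-terminals at (or reachable through a nullable prefix from) the front of some alternative:
  FIRST(S) = { '+', 'a', ε }

Productions for X:
  X → S: FIRST = { '+', 'a', ε }
  X → S + +: FIRST = { '+', 'a' }
Productions for S:
  S → ε: FIRST = { ε }
  S → + ( a: FIRST = { '+' }
  S → a: FIRST = { 'a' }

Conflict for X: X → S and X → S + +
  Overlap: { '+', 'a' }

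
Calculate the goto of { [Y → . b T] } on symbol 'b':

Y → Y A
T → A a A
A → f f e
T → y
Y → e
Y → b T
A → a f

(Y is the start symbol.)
GOTO(I, 'b') = CLOSURE({ [A → αX.β] : [A → α.Xβ] ∈ I, X = 'b' })

Items with dot before 'b', with the dot advanced:
  [Y → . b T] → [Y → b . T]
Closure of the advanced items:
  [Y → b . T] has the dot before T: add [T → . A a A], [T → . y]
  [T → . A a A] has the dot before A: add [A → . f f e], [A → . a f]

GOTO = { [A → . a f], [A → . f f e], [T → . A a A], [T → . y], [Y → b . T] }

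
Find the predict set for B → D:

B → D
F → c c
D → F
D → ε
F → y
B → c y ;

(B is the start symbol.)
{ $, 'c', 'y' }

PREDICT(B → D) = (FIRST(RHS) \ {ε}) ∪ (FOLLOW(B) if ε ∈ FIRST(RHS), i.e. RHS ⇒* ε)
FIRST(D) = { 'c', 'y', ε }
FIRST(D) = { 'c', 'y', ε }
ε ∈ FIRST(D) (the right-hand side is nullable), so add FOLLOW(B) = { $ }
PREDICT(B → D) = { $, 'c', 'y' }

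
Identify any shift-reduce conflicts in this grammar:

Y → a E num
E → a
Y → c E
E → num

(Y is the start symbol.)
Augment with Y' → Y and build the canonical LR(0) collection (I0 = CLOSURE({[Y' → . Y]}), then GOTO on every symbol after a dot until no new states appear). It has 9 states:
  I0: { [Y → . a E num], [Y → . c E], [Y' → . Y] }  — shift
  I1: { [Y' → Y .] }  — accept
  I2: { [E → . a], [E → . num], [Y → a . E num] }  — shift
  I3: { [E → . a], [E → . num], [Y → c . E] }  — shift
  I4: { [Y → c E .] }  — reduce
  I5: { [E → a .] }  — reduce
  I6: { [E → num .] }  — reduce
  I7: { [Y → a E . num] }  — shift
  I8: { [Y → a E num .] }  — reduce

No state contains both a complete item and a shift item.

Answer: No shift-reduce conflicts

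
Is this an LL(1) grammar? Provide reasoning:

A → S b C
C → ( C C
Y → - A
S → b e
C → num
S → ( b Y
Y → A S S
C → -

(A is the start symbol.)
A grammar is LL(1) if for each non-terminal N with multiple productions, the predict sets of those productions are pairwise disjoint, where PREDICT(N → α) = (FIRST(α) \ {ε}) ∪ (FOLLOW(N) if α ⇒* ε).

Relevant sets:
  FIRST(A) = { '(', 'b' }

For C:
  PREDICT(C → '(' C C) = { '(' }
  PREDICT(C → num) = { 'num' }
  PREDICT(C → '-') = { '-' }
For Y:
  PREDICT(Y → '-' A) = { '-' }
  PREDICT(Y → A S S) = { '(', 'b' }
For S:
  PREDICT(S → b e) = { 'b' }
  PREDICT(S → '(' b Y) = { '(' }
A has a single production, so nothing to check there.

All predict sets are disjoint. The grammar IS LL(1).

Answer: Yes, the grammar is LL(1).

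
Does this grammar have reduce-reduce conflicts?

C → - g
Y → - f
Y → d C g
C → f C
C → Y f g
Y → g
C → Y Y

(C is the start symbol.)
No reduce-reduce conflicts

A reduce-reduce conflict occurs when an LR(0) state has two complete items [A → α .] and [B → β .] — both call for a reduction, and with no lookahead the parser cannot choose between them.

Augment with C' → C and build the canonical LR(0) collection (I0 = CLOSURE({[C' → . C]}), then GOTO on every symbol after a dot until no new states appear). It has 16 states:
  I0: { [C → . - g], [C → . Y Y], [C → . Y f g], [C → . f C], [C' → . C], [Y → . - f], [Y → . d C g], [Y → . g] }  — shift
  I1: { [C → - . g], [Y → - . f] }  — shift
  I2: { [C' → C .] }  — accept
  I3: { [C → Y . Y], [C → Y . f g], [Y → . - f], [Y → . d C g], [Y → . g] }  — shift
  I4: { [C → . - g], [C → . Y Y], [C → . Y f g], [C → . f C], [Y → . - f], [Y → . d C g], [Y → . g], [Y → d . C g] }  — shift
  I5: { [C → . - g], [C → . Y Y], [C → . Y f g], [C → . f C], [C → f . C], [Y → . - f], [Y → . d C g], [Y → . g] }  — shift
  I6: { [Y → g .] }  — reduce
  I7: { [C → f C .] }  — reduce
  I8: { [Y → d C . g] }  — shift
  I9: { [Y → d C g .] }  — reduce
  I10: { [Y → - . f] }  — shift
  I11: { [C → Y Y .] }  — reduce
  I12: { [C → Y f . g] }  — shift
  I13: { [C → Y f g .] }  — reduce
  I14: { [Y → - f .] }  — reduce
  I15: { [C → - g .] }  — reduce

No state contains more than one complete item.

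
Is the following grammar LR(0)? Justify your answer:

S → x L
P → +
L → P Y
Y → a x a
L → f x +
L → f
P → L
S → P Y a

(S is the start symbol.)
A grammar is LR(0) if no state in the canonical LR(0) collection has:
  - both a shift item (dot before a terminal) and a complete item (shift-reduce conflict), or
  - two or more complete items (reduce-reduce conflict; the accept item [S' → S .] counts as a complete item here).

Augment with S' → S and build the canonical LR(0) collection (I0 = CLOSURE({[S' → . S]}), then GOTO on every symbol after a dot until no new states appear). It has 17 states:
  I0: { [L → . P Y], [L → . f x +], [L → . f], [P → . +], [P → . L], [S → . P Y a], [S → . x L], [S' → . S] }  — shift
  I1: { [P → + .] }  — reduce
  I2: { [P → L .] }  — reduce
  I3: { [L → P . Y], [S → P . Y a], [Y → . a x a] }  — shift
  I4: { [S' → S .] }  — accept
  I5: { [L → f . x +], [L → f .] }  — shift, reduce
  I6: { [L → . P Y], [L → . f x +], [L → . f], [P → . +], [P → . L], [S → x . L] }  — shift
  I7: { [P → L .], [S → x L .] }  — 2 reduces
  I8: { [L → P . Y], [Y → . a x a] }  — shift
  I9: { [L → P Y .] }  — reduce
  I10: { [Y → a . x a] }  — shift
  I11: { [Y → a x . a] }  — shift
  I12: { [Y → a x a .] }  — reduce
  I13: { [L → f x . +] }  — shift
  I14: { [L → f x + .] }  — reduce
  I15: { [L → P Y .], [S → P Y . a] }  — shift, reduce
  I16: { [S → P Y a .] }  — reduce

Conflict in state I5:
  Shift-reduce conflict between [L → f .] and [L → f . x +]
So the grammar is NOT LR(0).

Answer: No. Shift-reduce conflict between [L → f .] and [L → f . x +]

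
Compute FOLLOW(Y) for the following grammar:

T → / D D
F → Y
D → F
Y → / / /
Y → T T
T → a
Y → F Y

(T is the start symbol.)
{ $, '/', 'a' }

In F → Y: Y is at the end, add FOLLOW(F)
In Y → F Y: Y is at the end; this adds FOLLOW(Y) to itself — nothing new

The FOLLOW sets referred to above (computed the same way, to a fixed point):
  FOLLOW(F) = { $, '/', 'a' }

Taking the union: FOLLOW(Y) = { $, '/', 'a' }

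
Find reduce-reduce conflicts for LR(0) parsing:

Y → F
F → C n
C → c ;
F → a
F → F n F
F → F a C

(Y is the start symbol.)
No reduce-reduce conflicts

A reduce-reduce conflict occurs when an LR(0) state has two complete items [A → α .] and [B → β .] — both call for a reduction, and with no lookahead the parser cannot choose between them.

Augment with Y' → Y and build the canonical LR(0) collection (I0 = CLOSURE({[Y' → . Y]}), then GOTO on every symbol after a dot until no new states appear). It has 12 states:
  I0: { [C → . c ;], [F → . C n], [F → . F a C], [F → . F n F], [F → . a], [Y → . F], [Y' → . Y] }  — shift
  I1: { [F → C . n] }  — shift
  I2: { [F → F . a C], [F → F . n F], [Y → F .] }  — shift, reduce
  I3: { [Y' → Y .] }  — accept
  I4: { [F → a .] }  — reduce
  I5: { [C → c . ;] }  — shift
  I6: { [C → c ; .] }  — reduce
  I7: { [C → . c ;], [F → F a . C] }  — shift
  I8: { [C → . c ;], [F → . C n], [F → . F a C], [F → . F n F], [F → . a], [F → F n . F] }  — shift
  I9: { [F → F . a C], [F → F . n F], [F → F n F .] }  — shift, reduce
  I10: { [F → F a C .] }  — reduce
  I11: { [F → C n .] }  — reduce

No state contains more than one complete item.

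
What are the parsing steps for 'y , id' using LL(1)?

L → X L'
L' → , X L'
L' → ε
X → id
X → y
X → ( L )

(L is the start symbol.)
Stack is shown with the top on the left.

Stack     Input     Action
--------------------------
L $       y , id $  output L → X L'
X L' $    y , id $  output X → y
y L' $    y , id $  match 'y'
L' $      , id $    output L' → , X L'
, X L' $  , id $    match ','
X L' $    id $      output X → id
id L' $   id $      match 'id'
L' $      $         output L' → ε
$         $         accept

The string is accepted.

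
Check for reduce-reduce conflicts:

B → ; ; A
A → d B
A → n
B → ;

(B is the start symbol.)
No reduce-reduce conflicts

A reduce-reduce conflict occurs when an LR(0) state has two complete items [A → α .] and [B → β .] — both call for a reduction, and with no lookahead the parser cannot choose between them.

Augment with B' → B and build the canonical LR(0) collection (I0 = CLOSURE({[B' → . B]}), then GOTO on every symbol after a dot until no new states appear). It has 8 states:
  I0: { [B → . ; ; A], [B → . ;], [B' → . B] }  — shift
  I1: { [B → ; . ; A], [B → ; .] }  — shift, reduce
  I2: { [B' → B .] }  — accept
  I3: { [A → . d B], [A → . n], [B → ; ; . A] }  — shift
  I4: { [B → ; ; A .] }  — reduce
  I5: { [A → d . B], [B → . ; ; A], [B → . ;] }  — shift
  I6: { [A → n .] }  — reduce
  I7: { [A → d B .] }  — reduce

No state contains more than one complete item.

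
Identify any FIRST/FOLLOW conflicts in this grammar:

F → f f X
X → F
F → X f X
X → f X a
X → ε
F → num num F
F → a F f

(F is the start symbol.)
Yes. X → F with FOLLOW(X) on { 'a', 'f' }; X → f X a with FOLLOW(X) on { 'f' }

A FIRST/FOLLOW conflict occurs when a non-terminal N has a nullable alternative N → β (β ⇒* ε) and another alternative N → α with FIRST(α) ∩ FOLLOW(N) ≠ ∅: on such a lookahead the parser cannot decide between expanding α and letting N vanish via β.

Nullable non-terminals: X.
FIRST sets used below: FIRST(F) = { 'a', 'f', 'num' }

X: nullable alternative(s) X → ε; FOLLOW(X) = { $, 'a', 'f' }
  X → F: FIRST \ {ε} = { 'a', 'f', 'num' } — overlaps FOLLOW(X) on { 'a', 'f' }: CONFLICT
  X → f X a: FIRST \ {ε} = { 'f' } — overlaps FOLLOW(X) on { 'f' }: CONFLICT
  X → ε: FIRST \ {ε} = { } — this is the only nullable alternative, skip

F has no nullable alternative, so no FIRST/FOLLOW check is needed there.

So the grammar has 2 FIRST/FOLLOW conflicts (marked CONFLICT above).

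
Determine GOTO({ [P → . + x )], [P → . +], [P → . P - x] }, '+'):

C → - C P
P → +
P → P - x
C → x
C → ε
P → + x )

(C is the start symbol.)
{ [P → + . x )], [P → + .] }

GOTO(I, '+') = CLOSURE({ [A → αX.β] : [A → α.Xβ] ∈ I, X = '+' })

Items with dot before '+', with the dot advanced:
  [P → . +] → [P → + .]
  [P → . + x )] → [P → + . x )]
Closure adds nothing (no advanced item has the dot before a non-terminal).

GOTO = { [P → + . x )], [P → + .] }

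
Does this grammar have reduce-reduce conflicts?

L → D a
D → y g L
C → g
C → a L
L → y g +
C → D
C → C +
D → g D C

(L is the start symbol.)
No reduce-reduce conflicts

A reduce-reduce conflict occurs when an LR(0) state has two complete items [A → α .] and [B → β .] — both call for a reduction, and with no lookahead the parser cannot choose between them.

Augment with L' → L and build the canonical LR(0) collection (I0 = CLOSURE({[L' → . L]}), then GOTO on every symbol after a dot until no new states appear). It has 18 states:
  I0: { [D → . g D C], [D → . y g L], [L → . D a], [L → . y g +], [L' → . L] }  — shift
  I1: { [L → D . a] }  — shift
  I2: { [L' → L .] }  — accept
  I3: { [D → . g D C], [D → . y g L], [D → g . D C] }  — shift
  I4: { [D → y . g L], [L → y . g +] }  — shift
  I5: { [D → . g D C], [D → . y g L], [D → y g . L], [L → . D a], [L → . y g +], [L → y g . +] }  — shift
  I6: { [L → y g + .] }  — reduce
  I7: { [D → y g L .] }  — reduce
  I8: { [C → . C +], [C → . D], [C → . a L], [C → . g], [D → . g D C], [D → . y g L], [D → g D . C] }  — shift
  I9: { [D → y . g L] }  — shift
  I10: { [D → . g D C], [D → . y g L], [D → y g . L], [L → . D a], [L → . y g +] }  — shift
  I11: { [C → C . +], [D → g D C .] }  — shift, reduce
  I12: { [C → D .] }  — reduce
  I13: { [C → a . L], [D → . g D C], [D → . y g L], [L → . D a], [L → . y g +] }  — shift
  I14: { [C → g .], [D → . g D C], [D → . y g L], [D → g . D C] }  — shift, reduce
  I15: { [C → a L .] }  — reduce
  I16: { [C → C + .] }  — reduce
  I17: { [L → D a .] }  — reduce

No state contains more than one complete item.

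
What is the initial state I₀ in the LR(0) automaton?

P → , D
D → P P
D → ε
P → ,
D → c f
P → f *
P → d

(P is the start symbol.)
First, augment the grammar with P' → P
I₀ = CLOSURE({ [P' → . P] }):
  [P' → . P] has the dot before P: add [P → . , D], [P → . ,], [P → . f *], [P → . d]
No further items can be added.

I₀ = { [P → . , D], [P → . ,], [P → . d], [P → . f *], [P' → . P] }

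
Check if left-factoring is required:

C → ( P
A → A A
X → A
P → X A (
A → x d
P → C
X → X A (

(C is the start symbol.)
Left-factoring is needed when two productions for the same non-terminal
share a common prefix on the right-hand side.

Productions for A:
  A → A A
  A → x d
Productions for X:
  X → A
  X → X A (
Productions for P:
  P → X A (
  P → C

No common prefixes found.

Answer: No, left-factoring is not needed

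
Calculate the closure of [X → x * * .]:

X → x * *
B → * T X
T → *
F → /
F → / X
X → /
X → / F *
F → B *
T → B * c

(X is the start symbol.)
To compute CLOSURE, for each item [A → α.Bβ] where B is a non-terminal, add [B → .γ] for all productions B → γ; repeat for the newly added items until nothing changes.

Start with: [X → x * * .]
The dot is at the end, so nothing is added.

CLOSURE = { [X → x * * .] }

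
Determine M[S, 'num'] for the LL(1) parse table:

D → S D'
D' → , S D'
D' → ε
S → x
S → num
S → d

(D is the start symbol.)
To find M[S, 'num'], we find productions for S where 'num' is in the predict set (PREDICT(N → α) = (FIRST(α) \ {ε}) ∪ (FOLLOW(N) if α ⇒* ε)).

S → x: PREDICT = { 'x' }
S → num: PREDICT = { 'num' }
  'num' is in predict set, so this production goes in M[S, 'num']
S → d: PREDICT = { 'd' }

M[S, 'num'] = S → num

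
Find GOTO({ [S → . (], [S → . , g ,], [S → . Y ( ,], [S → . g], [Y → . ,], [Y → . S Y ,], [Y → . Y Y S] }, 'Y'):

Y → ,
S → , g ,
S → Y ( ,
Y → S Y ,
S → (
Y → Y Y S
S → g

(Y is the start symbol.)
{ [S → . (], [S → . , g ,], [S → . Y ( ,], [S → . g], [S → Y . ( ,], [Y → . ,], [Y → . S Y ,], [Y → . Y Y S], [Y → Y . Y S] }

GOTO(I, 'Y') = CLOSURE({ [A → αX.β] : [A → α.Xβ] ∈ I, X = 'Y' })

Items with dot before 'Y', with the dot advanced:
  [S → . Y ( ,] → [S → Y . ( ,]
  [Y → . Y Y S] → [Y → Y . Y S]
Closure of the advanced items:
  [Y → Y . Y S] has the dot before Y: add [Y → . ,], [Y → . S Y ,], [Y → . Y Y S]
  [Y → . S Y ,] has the dot before S: add [S → . , g ,], [S → . Y ( ,], [S → . (], [S → . g]

GOTO = { [S → . (], [S → . , g ,], [S → . Y ( ,], [S → . g], [S → Y . ( ,], [Y → . ,], [Y → . S Y ,], [Y → . Y Y S], [Y → Y . Y S] }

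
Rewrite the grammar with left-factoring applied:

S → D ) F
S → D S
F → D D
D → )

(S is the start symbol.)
S → D S'
S' → ) F
S' → S
F → D D
D → )

Left-factoring transforms A → αβ₁ | αβ₂ into A → αA' and A' → β₁ | β₂
(α is the longest common prefix among the alternatives). Repeat until
no nonterminal has two alternatives with a common prefix.

Round 1: S has alternatives sharing prefix 'D'. Introduce S': S → D S'
  Add: S' → ) F
  Add: S' → S

No remaining common prefixes — done.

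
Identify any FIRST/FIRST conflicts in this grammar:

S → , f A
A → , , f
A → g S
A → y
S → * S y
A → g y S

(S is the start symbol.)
A FIRST/FIRST conflict occurs when two productions N → α and N → β for the same non-terminal have FIRST(α) ∩ FIRST(β) ≠ ∅ (with ε ∈ FIRST of a nullable right-hand side, so two nullable alternatives also conflict).

Productions for S:
  S → , f A: FIRST = { ',' }
  S → * S y: FIRST = { '*' }
Productions for A:
  A → , , f: FIRST = { ',' }
  A → g S: FIRST = { 'g' }
  A → y: FIRST = { 'y' }
  A → g y S: FIRST = { 'g' }

Conflict for A: A → g S and A → g y S
  Overlap: { 'g' }

Answer: Yes. A → g S / A → g y S on { 'g' }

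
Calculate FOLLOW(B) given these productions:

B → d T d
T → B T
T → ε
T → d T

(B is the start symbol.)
{ $, 'd' }

B is the start symbol, so $ ∈ FOLLOW(B).
In T → B T: B is followed by T, add FIRST(T) \ {ε} = { 'd' }
  T is nullable, so also add FOLLOW(T)

The FOLLOW sets referred to above (computed the same way, to a fixed point):
  FOLLOW(T) = { 'd' }

Taking the union: FOLLOW(B) = { $, 'd' }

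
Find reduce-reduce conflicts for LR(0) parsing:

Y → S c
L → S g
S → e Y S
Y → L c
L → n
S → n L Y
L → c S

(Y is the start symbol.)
No reduce-reduce conflicts

A reduce-reduce conflict occurs when an LR(0) state has two complete items [A → α .] and [B → β .] — both call for a reduction, and with no lookahead the parser cannot choose between them.

Augment with Y' → Y and build the canonical LR(0) collection (I0 = CLOSURE({[Y' → . Y]}), then GOTO on every symbol after a dot until no new states appear). It has 17 states:
  I0: { [L → . S g], [L → . c S], [L → . n], [S → . e Y S], [S → . n L Y], [Y → . L c], [Y → . S c], [Y' → . Y] }  — shift
  I1: { [Y → L . c] }  — shift
  I2: { [L → S . g], [Y → S . c] }  — shift
  I3: { [Y' → Y .] }  — accept
  I4: { [L → c . S], [S → . e Y S], [S → . n L Y] }  — shift
  I5: { [L → . S g], [L → . c S], [L → . n], [S → . e Y S], [S → . n L Y], [S → e . Y S], [Y → . L c], [Y → . S c] }  — shift
  I6: { [L → . S g], [L → . c S], [L → . n], [L → n .], [S → . e Y S], [S → . n L Y], [S → n . L Y] }  — shift, reduce
  I7: { [L → . S g], [L → . c S], [L → . n], [S → . e Y S], [S → . n L Y], [S → n L . Y], [Y → . L c], [Y → . S c] }  — shift
  I8: { [L → S . g] }  — shift
  I9: { [L → S g .] }  — reduce
  I10: { [S → n L Y .] }  — reduce
  I11: { [S → . e Y S], [S → . n L Y], [S → e Y . S] }  — shift
  I12: { [S → e Y S .] }  — reduce
  I13: { [L → . S g], [L → . c S], [L → . n], [S → . e Y S], [S → . n L Y], [S → n . L Y] }  — shift
  I14: { [L → c S .] }  — reduce
  I15: { [Y → S c .] }  — reduce
  I16: { [Y → L c .] }  — reduce

No state contains more than one complete item.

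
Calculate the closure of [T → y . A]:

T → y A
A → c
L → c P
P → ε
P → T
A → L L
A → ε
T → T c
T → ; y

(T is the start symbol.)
Start with: [T → y . A]
  [T → y . A] has the dot before A: add [A → . c], [A → . L L], [A → .]
  [A → . L L] has the dot before L: add [L → . c P]
No further items can be added.

CLOSURE = { [A → . L L], [A → . c], [A → .], [L → . c P], [T → y . A] }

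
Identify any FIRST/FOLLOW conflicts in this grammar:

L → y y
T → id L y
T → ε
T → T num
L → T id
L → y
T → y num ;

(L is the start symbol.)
Yes. T → id L y with FOLLOW(T) on { 'id' }; T → T num with FOLLOW(T) on { 'id', 'num' }

A FIRST/FOLLOW conflict occurs when a non-terminal N has a nullable alternative N → β (β ⇒* ε) and another alternative N → α with FIRST(α) ∩ FOLLOW(N) ≠ ∅: on such a lookahead the parser cannot decide between expanding α and letting N vanish via β.

Nullable non-terminals: T.
FIRST sets used below: FIRST(T) = { 'id', 'num', 'y', ε }

T: nullable alternative(s) T → ε; FOLLOW(T) = { 'id', 'num' }
  T → id L y: FIRST \ {ε} = { 'id' } — overlaps FOLLOW(T) on { 'id' }: CONFLICT
  T → ε: FIRST \ {ε} = { } — this is the only nullable alternative, skip
  T → T num: FIRST \ {ε} = { 'id', 'num', 'y' } — overlaps FOLLOW(T) on { 'id', 'num' }: CONFLICT
  T → y num ;: FIRST \ {ε} = { 'y' } — disjoint from FOLLOW(T)

L has no nullable alternative, so no FIRST/FOLLOW check is needed there.

So the grammar has 2 FIRST/FOLLOW conflicts (marked CONFLICT above).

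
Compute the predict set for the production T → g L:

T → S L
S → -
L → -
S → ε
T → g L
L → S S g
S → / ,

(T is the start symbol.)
PREDICT(T → g L) = (FIRST(RHS) \ {ε}) ∪ (FOLLOW(T) if ε ∈ FIRST(RHS), i.e. RHS ⇒* ε)
FIRST(g L) = { 'g' }
ε ∉ FIRST(g L), so FOLLOW(T) is not added.
PREDICT(T → g L) = { 'g' }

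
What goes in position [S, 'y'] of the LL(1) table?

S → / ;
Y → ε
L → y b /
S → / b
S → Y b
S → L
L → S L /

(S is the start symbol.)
To find M[S, 'y'], we find productions for S where 'y' is in the predict set (PREDICT(N → α) = (FIRST(α) \ {ε}) ∪ (FOLLOW(N) if α ⇒* ε)).

Relevant sets:
  FIRST(Y) = { ε }
  FIRST(L) = { '/', 'b', 'y' }

S → / ;: PREDICT = { '/' }
S → / b: PREDICT = { '/' }
S → Y b: PREDICT = { 'b' }
S → L: PREDICT = { '/', 'b', 'y' }
  'y' is in predict set, so this production goes in M[S, 'y']

M[S, 'y'] = S → L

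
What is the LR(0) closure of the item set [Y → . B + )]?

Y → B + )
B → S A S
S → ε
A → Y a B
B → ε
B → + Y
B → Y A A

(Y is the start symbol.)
To compute CLOSURE, for each item [A → α.Bβ] where B is a non-terminal, add [B → .γ] for all productions B → γ; repeat for the newly added items until nothing changes.

Start with: [Y → . B + )]
  [Y → . B + )] has the dot before B: add [B → . S A S], [B → .], [B → . + Y], [B → . Y A A]
  [B → . S A S] has the dot before S: add [S → .]
  [B → . Y A A] has the dot before Y: all Y-items already present
No further items can be added.

CLOSURE = { [B → . + Y], [B → . S A S], [B → . Y A A], [B → .], [S → .], [Y → . B + )] }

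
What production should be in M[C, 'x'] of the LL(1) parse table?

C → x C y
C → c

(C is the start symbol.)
C → x C y

To find M[C, 'x'], we find productions for C where 'x' is in the predict set (PREDICT(N → α) = (FIRST(α) \ {ε}) ∪ (FOLLOW(N) if α ⇒* ε)).

C → x C y: PREDICT = { 'x' }
  'x' is in predict set, so this production goes in M[C, 'x']
C → c: PREDICT = { 'c' }

M[C, 'x'] = C → x C y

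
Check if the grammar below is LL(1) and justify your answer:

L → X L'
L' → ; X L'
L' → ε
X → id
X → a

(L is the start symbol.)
Yes, the grammar is LL(1).

A grammar is LL(1) if for each non-terminal N with multiple productions, the predict sets of those productions are pairwise disjoint, where PREDICT(N → α) = (FIRST(α) \ {ε}) ∪ (FOLLOW(N) if α ⇒* ε).

Relevant sets:
  FOLLOW(L') = { $ }

For L':
  PREDICT(L' → ';' X L') = { ';' }
  PREDICT(L' → ε) = { $ }
For X:
  PREDICT(X → id) = { 'id' }
  PREDICT(X → a) = { 'a' }
L has a single production, so nothing to check there.

All predict sets are disjoint. The grammar IS LL(1).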